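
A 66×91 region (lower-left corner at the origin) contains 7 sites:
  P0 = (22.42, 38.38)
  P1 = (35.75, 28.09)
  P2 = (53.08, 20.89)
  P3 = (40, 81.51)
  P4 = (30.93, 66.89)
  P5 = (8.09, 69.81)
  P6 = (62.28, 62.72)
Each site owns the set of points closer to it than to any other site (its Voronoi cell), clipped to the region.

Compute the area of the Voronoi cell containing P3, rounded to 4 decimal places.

1. box [0,66]×[0,91]: [(0, 0) (66, 0) (66, 91) (0, 91)]
2. ⊥bis P3·P0 via (31.21,59.945): [(0, 72.6663) (66, 45.7644) (66, 91) (0, 91)]  |A|=2097.7844
3. ⊥bis P3·P1 via (37.875,54.8): [(0, 72.6663) (45.2773, 54.2111) (66, 52.5624) (66, 91) (0, 91)]  |A|=2027.3481
4. ⊥bis P3·P2 via (46.54,51.2): [(0, 72.6663) (45.2773, 54.2111) (56.3956, 53.3265) (66, 55.3989) (66, 91) (0, 91)]  |A|=2013.7268
5. ⊥bis P3·P4 via (35.465,74.2): [(65.8298, 55.3622) (66, 55.3989) (66, 91) (8.385, 91)]  |A|=1029.6666
6. ⊥bis P3·P5 via (24.045,75.66): [(21.3754, 82.941) (65.8298, 55.3622) (66, 55.3989) (66, 91) (18.4205, 91)]  |A|=989.2281
7. ⊥bis P3·P6 via (51.14,72.115): [(21.3754, 82.941) (46.9102, 67.0996) (66, 89.7351) (66, 91) (18.4205, 91)]  |A|=660.1471
8. canonical 5-gon: [(21.3754, 82.941) (46.9102, 67.0996) (66, 89.7351) (66, 91) (18.4205, 91)]
9. shoelace: 660.1471

Area of P3's cell: 660.1471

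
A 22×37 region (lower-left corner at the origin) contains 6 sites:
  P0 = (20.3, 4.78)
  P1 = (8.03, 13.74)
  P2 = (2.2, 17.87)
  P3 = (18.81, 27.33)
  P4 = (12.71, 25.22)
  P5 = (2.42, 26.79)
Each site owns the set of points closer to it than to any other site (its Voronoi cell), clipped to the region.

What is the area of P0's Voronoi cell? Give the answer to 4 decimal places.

1. box [0,22]×[0,37]: [(0, 0) (22, 0) (22, 37) (0, 37)]
2. ⊥bis P0·P1 via (14.165,9.26): [(7.403, 0) (22, 0) (22, 19.9894)]  |A|=145.8925
3. ⊥bis P0·P2 via (11.25,11.325): [(7.403, 0) (22, 0) (22, 19.9894)]  |A|=145.8925
4. ⊥bis P0·P3 via (19.555,16.055): [(19.1053, 16.0253) (7.403, 0) (22, 0) (22, 16.2166)]  |A|=140.4318
5. ⊥bis P0·P4 via (16.505,15): [(19.3009, 16.0382) (19.0454, 15.9433) (7.403, 0) (22, 0) (22, 16.2166)]  |A|=140.4242
6. ⊥bis P0·P5 via (11.36,15.785): [(19.3009, 16.0382) (19.0454, 15.9433) (7.403, 0) (22, 0) (22, 16.2166)]  |A|=140.4242
7. canonical 5-gon: [(19.3009, 16.0382) (19.0454, 15.9433) (7.403, 0) (22, 0) (22, 16.2166)]
8. shoelace: 140.4242

Area of P0's cell: 140.4242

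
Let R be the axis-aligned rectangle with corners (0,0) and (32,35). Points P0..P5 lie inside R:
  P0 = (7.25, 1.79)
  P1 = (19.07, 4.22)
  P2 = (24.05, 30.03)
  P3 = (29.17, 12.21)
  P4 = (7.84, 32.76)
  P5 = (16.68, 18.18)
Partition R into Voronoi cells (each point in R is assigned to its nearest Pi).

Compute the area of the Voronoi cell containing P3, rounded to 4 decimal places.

1. box [0,32]×[0,35]: [(0, 0) (32, 0) (32, 35) (0, 35)]
2. ⊥bis P3·P0 via (18.21,7): [(21.5376, 0) (32, 0) (32, 35) (4.8998, 35)]  |A|=657.3466
3. ⊥bis P3·P1 via (24.12,8.215): [(7.8645, 28.7632) (30.6188, 0) (32, 0) (32, 35) (4.8998, 35)]  |A|=526.7438
4. ⊥bis P3·P2 via (26.61,21.12): [(16.2628, 18.1471) (30.6188, 0) (32, 0) (32, 22.6686)]  |A|=190.9024
5. ⊥bis P3·P4 via (18.505,22.485): [(16.2628, 18.1471) (30.6188, 0) (32, 0) (32, 22.6686)]  |A|=190.9024
6. ⊥bis P3·P5 via (22.925,15.195): [(25.6213, 20.8359) (21.2954, 11.7856) (30.6188, 0) (32, 0) (32, 22.6686)]  |A|=154.3698
7. canonical 5-gon: [(25.6213, 20.8359) (21.2954, 11.7856) (30.6188, 0) (32, 0) (32, 22.6686)]
8. shoelace: 154.3698

Area of P3's cell: 154.3698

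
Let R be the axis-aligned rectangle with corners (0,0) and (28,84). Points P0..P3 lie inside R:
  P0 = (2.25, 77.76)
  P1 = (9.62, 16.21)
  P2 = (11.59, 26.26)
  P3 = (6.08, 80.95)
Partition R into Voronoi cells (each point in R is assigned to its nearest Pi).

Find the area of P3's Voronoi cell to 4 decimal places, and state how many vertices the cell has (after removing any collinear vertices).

Area of P3's cell: 451.8972 (4 vertices)

1. box [0,28]×[0,84]: [(0, 0) (28, 0) (28, 84) (0, 84)]
2. ⊥bis P3·P0 via (4.165,79.355): [(28, 50.7381) (28, 84) (0.2962, 84)]  |A|=460.7413
3. ⊥bis P3·P1 via (7.85,48.58): [(28, 50.7381) (28, 84) (0.2962, 84)]  |A|=460.7413
4. ⊥bis P3·P2 via (8.835,53.605): [(24.3133, 55.1644) (28, 55.5359) (28, 84) (0.2962, 84)]  |A|=451.8972
5. canonical 4-gon: [(24.3133, 55.1644) (28, 55.5359) (28, 84) (0.2962, 84)]
6. shoelace: 451.8972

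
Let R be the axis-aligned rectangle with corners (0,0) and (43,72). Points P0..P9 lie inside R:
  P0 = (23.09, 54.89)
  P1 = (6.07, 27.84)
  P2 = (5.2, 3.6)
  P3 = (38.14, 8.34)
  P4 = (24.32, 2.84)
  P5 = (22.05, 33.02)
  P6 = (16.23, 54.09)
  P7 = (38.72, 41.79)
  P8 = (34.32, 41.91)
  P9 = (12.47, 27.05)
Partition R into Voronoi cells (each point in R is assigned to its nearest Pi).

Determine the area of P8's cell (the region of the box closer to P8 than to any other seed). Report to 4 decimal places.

Area of P8's cell: 189.0269

1. box [0,43]×[0,72]: [(0, 0) (43, 0) (43, 72) (0, 72)]
2. ⊥bis P8·P0 via (28.705,48.4): [(0, 23.5651) (0, 0) (43, 0) (43, 60.7677)]  |A|=1813.1551
3. ⊥bis P8·P1 via (20.195,34.875): [(18.0501, 39.1816) (37.5646, 0) (43, 0) (43, 60.7677)]  |A|=864.5585
4. ⊥bis P8·P2 via (19.76,22.755): [(18.0501, 39.1816) (30.1739, 14.8393) (43, 5.0899) (43, 60.7677)]  |A|=791.5877
5. ⊥bis P8·P3 via (36.23,25.125): [(18.0501, 39.1816) (25.6506, 23.9211) (43, 25.8954) (43, 60.7677)]  |A|=574.9134
6. ⊥bis P8·P4 via (29.32,22.375): [(18.0501, 39.1816) (25.6506, 23.9211) (43, 25.8954) (43, 60.7677)]  |A|=574.9134
7. ⊥bis P8·P5 via (28.185,37.465): [(23.5154, 43.91) (37.0575, 25.2192) (43, 25.8954) (43, 60.7677)]  |A|=399.8514
8. ⊥bis P8·P6 via (25.275,48): [(23.5154, 43.91) (37.0575, 25.2192) (43, 25.8954) (43, 60.7677)]  |A|=399.8514
9. ⊥bis P8·P7 via (36.52,41.85): [(36.8918, 55.483) (23.5154, 43.91) (36.1024, 26.5374)]  |A|=189.0269
10. ⊥bis P8·P9 via (23.395,34.48): [(36.8918, 55.483) (23.5154, 43.91) (36.1024, 26.5374)]  |A|=189.0269
11. canonical 3-gon: [(36.8918, 55.483) (23.5154, 43.91) (36.1024, 26.5374)]
12. shoelace: 189.0269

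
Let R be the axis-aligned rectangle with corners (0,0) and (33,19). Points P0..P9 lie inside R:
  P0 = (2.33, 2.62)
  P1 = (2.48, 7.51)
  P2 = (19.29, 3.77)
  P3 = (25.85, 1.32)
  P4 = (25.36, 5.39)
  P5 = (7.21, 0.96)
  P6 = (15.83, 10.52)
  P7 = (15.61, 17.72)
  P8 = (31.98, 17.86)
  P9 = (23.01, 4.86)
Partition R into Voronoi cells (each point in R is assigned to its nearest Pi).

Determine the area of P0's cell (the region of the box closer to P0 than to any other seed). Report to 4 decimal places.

1. box [0,33]×[0,19]: [(0, 0) (33, 0) (33, 19) (0, 19)]
2. ⊥bis P0·P1 via (2.405,5.065): [(0, 5.1388) (0, 0) (33, 0) (33, 4.1265)]  |A|=152.8771
3. ⊥bis P0·P2 via (10.81,3.195): [(10.7005, 4.8105) (0, 5.1388) (0, 0) (11.0266, 0)]  |A|=54.0156
4. ⊥bis P0·P3 via (14.09,1.97): [(10.7005, 4.8105) (0, 5.1388) (0, 0) (11.0266, 0)]  |A|=54.0156
5. ⊥bis P0·P4 via (13.845,4.005): [(10.7005, 4.8105) (0, 5.1388) (0, 0) (11.0266, 0)]  |A|=54.0156
6. ⊥bis P0·P5 via (4.77,1.79): [(5.8481, 4.9594) (0, 5.1388) (0, 0) (4.1611, 0)]  |A|=25.3443
7. ⊥bis P0·P6 via (9.08,6.57): [(5.8481, 4.9594) (0, 5.1388) (0, 0) (4.1611, 0)]  |A|=25.3443
8. ⊥bis P0·P7 via (8.97,10.17): [(5.8481, 4.9594) (0, 5.1388) (0, 0) (4.1611, 0)]  |A|=25.3443
9. ⊥bis P0·P8 via (17.155,10.24): [(5.8481, 4.9594) (0, 5.1388) (0, 0) (4.1611, 0)]  |A|=25.3443
10. ⊥bis P0·P9 via (12.67,3.74): [(5.8481, 4.9594) (0, 5.1388) (0, 0) (4.1611, 0)]  |A|=25.3443
11. canonical 4-gon: [(5.8481, 4.9594) (0, 5.1388) (0, 0) (4.1611, 0)]
12. shoelace: 25.3443

Area of P0's cell: 25.3443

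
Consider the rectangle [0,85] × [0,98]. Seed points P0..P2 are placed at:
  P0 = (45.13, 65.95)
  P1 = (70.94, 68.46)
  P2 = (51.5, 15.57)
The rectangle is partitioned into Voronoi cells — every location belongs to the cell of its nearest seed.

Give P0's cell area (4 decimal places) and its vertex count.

1. box [0,85]×[0,98]: [(0, 0) (85, 0) (85, 98) (0, 98)]
2. ⊥bis P0·P1 via (58.035,67.205): [(0, 0) (64.5706, 0) (55.0402, 98) (0, 98)]  |A|=5860.9312
3. ⊥bis P0·P2 via (48.315,40.76): [(0, 34.6511) (60.4574, 42.2953) (55.0402, 98) (0, 98)]  |A|=3447.9564
4. canonical 4-gon: [(0, 34.6511) (60.4574, 42.2953) (55.0402, 98) (0, 98)]
5. shoelace: 3447.9564

Area of P0's cell: 3447.9564 (4 vertices)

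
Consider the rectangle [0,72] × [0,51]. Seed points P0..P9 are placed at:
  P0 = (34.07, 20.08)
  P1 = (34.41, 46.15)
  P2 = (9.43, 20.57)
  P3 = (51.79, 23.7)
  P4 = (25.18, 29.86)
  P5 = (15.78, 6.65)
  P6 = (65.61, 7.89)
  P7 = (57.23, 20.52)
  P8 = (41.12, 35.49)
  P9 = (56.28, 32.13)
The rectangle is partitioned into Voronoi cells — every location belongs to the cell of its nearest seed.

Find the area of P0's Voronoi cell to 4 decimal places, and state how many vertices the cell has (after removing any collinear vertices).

1. box [0,72]×[0,51]: [(0, 0) (72, 0) (72, 51) (0, 51)]
2. ⊥bis P0·P1 via (34.24,33.115): [(0, 33.5616) (0, 0) (72, 0) (72, 32.6225)]  |A|=2382.6273
3. ⊥bis P0·P2 via (21.75,20.325): [(22.0075, 33.2745) (21.3458, 0) (72, 0) (72, 32.6225)]  |A|=1658.1882
4. ⊥bis P0·P3 via (42.93,21.89): [(40.6539, 33.0314) (22.0075, 33.2745) (21.3458, 0) (47.4019, 0)]  |A|=740.6397
5. ⊥bis P0·P4 via (29.625,24.97): [(40.6539, 33.0314) (38.524, 33.0591) (21.6991, 17.7654) (21.3458, 0) (47.4019, 0)]  |A|=612.5285
6. ⊥bis P0·P5 via (24.925,13.365): [(40.6539, 33.0314) (38.524, 33.0591) (21.6991, 17.7654) (21.699, 17.7585) (34.7387, 0) (47.4019, 0)]  |A|=493.6102
7. ⊥bis P0·P6 via (49.84,13.985): [(46.3759, 5.0221) (40.6539, 33.0314) (38.524, 33.0591) (21.6991, 17.7654) (21.699, 17.7585) (34.7387, 0) (44.4349, 0)]  |A|=486.1598
8. ⊥bis P0·P7 via (45.65,20.3): [(45.9607, 3.9477) (45.8956, 7.3734) (40.6539, 33.0314) (38.524, 33.0591) (21.6991, 17.7654) (21.699, 17.7585) (34.7387, 0) (44.4349, 0)]  |A|=485.4136
9. ⊥bis P0·P8 via (37.595,27.785): [(45.9607, 3.9477) (45.8956, 7.3734) (42.1516, 25.7004) (34.3533, 29.268) (21.6991, 17.7654) (21.699, 17.7585) (34.7387, 0) (44.4349, 0)]  |A|=455.4054
10. ⊥bis P0·P9 via (45.175,26.105): [(45.9607, 3.9477) (45.8956, 7.3734) (42.1516, 25.7004) (34.3533, 29.268) (21.6991, 17.7654) (21.699, 17.7585) (34.7387, 0) (44.4349, 0)]  |A|=455.4054
11. canonical 8-gon: [(45.9607, 3.9477) (45.8956, 7.3734) (42.1516, 25.7004) (34.3533, 29.268) (21.6991, 17.7654) (21.699, 17.7585) (34.7387, 0) (44.4349, 0)]
12. shoelace: 455.4054

Area of P0's cell: 455.4054 (8 vertices)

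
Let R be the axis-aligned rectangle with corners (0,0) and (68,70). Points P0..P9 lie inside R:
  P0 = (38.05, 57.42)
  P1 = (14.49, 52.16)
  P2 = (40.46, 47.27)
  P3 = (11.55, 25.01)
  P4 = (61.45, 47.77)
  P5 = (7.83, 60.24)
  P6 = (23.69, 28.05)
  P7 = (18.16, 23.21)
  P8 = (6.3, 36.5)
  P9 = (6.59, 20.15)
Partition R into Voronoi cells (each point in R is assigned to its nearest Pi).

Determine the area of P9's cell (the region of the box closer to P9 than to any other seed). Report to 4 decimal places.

1. box [0,68]×[0,70]: [(0, 0) (68, 0) (68, 70) (0, 70)]
2. ⊥bis P9·P0 via (22.32,38.785): [(0, 57.6255) (0, 0) (68, 0) (68, 0.226)]  |A|=1966.9536
3. ⊥bis P9·P1 via (10.54,36.155): [(31.5903, 30.9598) (0, 38.7562) (0, 0) (68, 0) (68, 0.226)]  |A|=1668.9101
4. ⊥bis P9·P2 via (23.525,33.71): [(24.2831, 32.7632) (0, 38.7562) (0, 0) (50.5169, 0)]  |A|=1298.1089
5. ⊥bis P9·P3 via (9.07,22.58): [(0, 31.8366) (0, 0) (31.1948, 0)]  |A|=496.5679
6. ⊥bis P9·P4 via (34.02,33.96): [(0, 31.8366) (0, 0) (31.1948, 0)]  |A|=496.5679
7. ⊥bis P9·P5 via (7.21,40.195): [(0, 31.8366) (0, 0) (31.1948, 0)]  |A|=496.5679
8. ⊥bis P9·P6 via (15.14,24.1): [(21.8839, 9.5024) (0, 31.8366) (0, 0) (26.2739, 0)]  |A|=473.1879
9. ⊥bis P9·P7 via (12.375,21.68): [(13.2709, 18.2927) (0, 31.8366) (0, 0) (18.1089, 0)]  |A|=376.8797
10. ⊥bis P9·P8 via (6.445,28.325): [(13.2709, 18.2927) (3.4921, 28.2726) (0, 28.2107) (0, 0) (18.1089, 0)]  |A|=370.5486
11. canonical 5-gon: [(13.2709, 18.2927) (3.4921, 28.2726) (0, 28.2107) (0, 0) (18.1089, 0)]
12. shoelace: 370.5486

Area of P9's cell: 370.5486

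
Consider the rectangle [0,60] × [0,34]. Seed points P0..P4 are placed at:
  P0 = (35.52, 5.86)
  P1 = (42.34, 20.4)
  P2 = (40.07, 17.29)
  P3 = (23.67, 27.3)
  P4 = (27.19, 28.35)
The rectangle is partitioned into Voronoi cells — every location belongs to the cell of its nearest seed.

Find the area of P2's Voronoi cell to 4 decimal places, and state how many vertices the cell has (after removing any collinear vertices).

Area of P2's cell: 206.9444 (5 vertices)

1. box [0,60]×[0,34]: [(0, 0) (60, 0) (60, 34) (0, 34)]
2. ⊥bis P2·P0 via (37.795,11.575): [(0, 26.6203) (60, 2.7357) (60, 34) (0, 34)]  |A|=1159.3202
3. ⊥bis P2·P1 via (41.205,18.845): [(0, 26.6203) (60, 2.7357) (60, 5.1265) (20.442, 34) (0, 34)]  |A|=588.2303
4. ⊥bis P2·P3 via (31.87,22.295): [(27.7641, 15.5681) (60, 2.7357) (60, 5.1265) (33.2903, 24.622)]  |A|=213.3153
5. ⊥bis P2·P4 via (33.63,22.82): [(28.6522, 17.023) (27.7641, 15.5681) (60, 2.7357) (60, 5.1265) (34.4503, 23.7753)]  |A|=206.9444
6. canonical 5-gon: [(28.6522, 17.023) (27.7641, 15.5681) (60, 2.7357) (60, 5.1265) (34.4503, 23.7753)]
7. shoelace: 206.9444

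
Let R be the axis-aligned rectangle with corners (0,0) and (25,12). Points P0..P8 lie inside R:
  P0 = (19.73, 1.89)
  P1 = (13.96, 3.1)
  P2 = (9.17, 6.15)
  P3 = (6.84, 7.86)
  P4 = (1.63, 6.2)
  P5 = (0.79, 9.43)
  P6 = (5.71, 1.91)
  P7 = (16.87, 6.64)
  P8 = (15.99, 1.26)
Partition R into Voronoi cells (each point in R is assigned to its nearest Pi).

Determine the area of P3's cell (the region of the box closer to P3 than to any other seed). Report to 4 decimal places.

1. box [0,25]×[0,12]: [(0, 0) (25, 0) (25, 12) (0, 12)]
2. ⊥bis P3·P0 via (13.285,4.875): [(0, 0) (11.0271, 0) (16.5849, 12) (0, 12)]  |A|=165.6725
3. ⊥bis P3·P1 via (10.4,5.48): [(0, 0) (6.7364, 0) (14.7589, 12) (0, 12)]  |A|=128.9717
4. ⊥bis P3·P2 via (8.005,7.005): [(0, 0) (2.864, 0) (11.6709, 12) (0, 12)]  |A|=87.2091
5. ⊥bis P3·P4 via (4.235,7.03): [(5.3818, 3.4307) (11.6709, 12) (2.6515, 12)]  |A|=38.6449
6. ⊥bis P3·P5 via (3.815,8.645): [(3.7726, 8.4814) (5.3818, 3.4307) (11.6709, 12) (4.6856, 12)]  |A|=35.0662
7. ⊥bis P3·P6 via (6.275,4.885): [(3.7726, 8.4814) (4.8311, 5.1592) (6.4278, 4.856) (11.6709, 12) (4.6856, 12)]  |A|=33.7697
8. ⊥bis P3·P7 via (11.855,7.25): [(3.7726, 8.4814) (4.8311, 5.1592) (6.4278, 4.856) (11.6709, 12) (4.6856, 12)]  |A|=33.7697
9. ⊥bis P3·P8 via (11.415,4.56): [(3.7726, 8.4814) (4.8311, 5.1592) (6.4278, 4.856) (11.6709, 12) (4.6856, 12)]  |A|=33.7697
10. canonical 5-gon: [(3.7726, 8.4814) (4.8311, 5.1592) (6.4278, 4.856) (11.6709, 12) (4.6856, 12)]
11. shoelace: 33.7697

Area of P3's cell: 33.7697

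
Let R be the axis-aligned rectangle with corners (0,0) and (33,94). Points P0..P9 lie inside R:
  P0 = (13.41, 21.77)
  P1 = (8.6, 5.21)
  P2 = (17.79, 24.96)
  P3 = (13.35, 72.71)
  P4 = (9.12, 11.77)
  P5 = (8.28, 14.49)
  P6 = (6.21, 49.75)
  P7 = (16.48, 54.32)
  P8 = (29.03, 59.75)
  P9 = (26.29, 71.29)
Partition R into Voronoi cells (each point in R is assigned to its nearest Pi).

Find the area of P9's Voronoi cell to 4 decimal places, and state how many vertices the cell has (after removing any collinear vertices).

Area of P9's cell: 356.2662 (5 vertices)

1. box [0,33]×[0,94]: [(0, 0) (33, 0) (33, 94) (0, 94)]
2. ⊥bis P9·P0 via (19.85,46.53): [(0, 51.6929) (33, 43.1097) (33, 94) (0, 94)]  |A|=1537.7563
3. ⊥bis P9·P1 via (17.445,38.25): [(0, 51.6929) (33, 43.1097) (33, 94) (0, 94)]  |A|=1537.7563
4. ⊥bis P9·P2 via (22.04,48.125): [(0, 52.1686) (33, 46.1142) (33, 94) (0, 94)]  |A|=1480.3337
5. ⊥bis P9·P3 via (19.82,72): [(17.2955, 48.9954) (33, 46.1142) (33, 94) (22.2342, 94)]  |A|=618.2647
6. ⊥bis P9·P4 via (17.705,41.53): [(17.2955, 48.9954) (33, 46.1142) (33, 94) (22.2342, 94)]  |A|=618.2647
7. ⊥bis P9·P5 via (17.285,42.89): [(17.2955, 48.9954) (33, 46.1142) (33, 94) (22.2342, 94)]  |A|=618.2647
8. ⊥bis P9·P6 via (16.25,60.52): [(18.3458, 58.5662) (31.3855, 46.4104) (33, 46.1142) (33, 94) (22.2342, 94)]  |A|=549.4813
9. ⊥bis P9·P7 via (21.385,62.805): [(18.9645, 64.2042) (33, 56.0906) (33, 94) (22.2342, 94)]  |A|=426.4257
10. ⊥bis P9·P8 via (27.66,65.52): [(18.9645, 64.2042) (19.8828, 63.6734) (33, 66.7879) (33, 94) (22.2342, 94)]  |A|=356.2662
11. canonical 5-gon: [(18.9645, 64.2042) (19.8828, 63.6734) (33, 66.7879) (33, 94) (22.2342, 94)]
12. shoelace: 356.2662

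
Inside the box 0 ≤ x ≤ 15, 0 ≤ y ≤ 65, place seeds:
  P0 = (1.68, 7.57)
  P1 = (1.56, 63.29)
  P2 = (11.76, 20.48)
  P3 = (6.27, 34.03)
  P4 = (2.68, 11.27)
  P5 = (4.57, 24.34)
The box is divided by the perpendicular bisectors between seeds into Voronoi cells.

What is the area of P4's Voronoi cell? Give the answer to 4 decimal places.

Area of P4's cell: 101.3240

1. box [0,15]×[0,65]: [(0, 0) (15, 0) (15, 65) (0, 65)]
2. ⊥bis P4·P0 via (2.18,9.42): [(0, 10.0092) (15, 5.9551) (15, 65) (0, 65)]  |A|=855.2676
3. ⊥bis P4·P1 via (2.12,37.28): [(0, 37.2344) (0, 10.0092) (15, 5.9551) (15, 37.5573)]  |A|=441.2051
4. ⊥bis P4·P2 via (7.22,15.875): [(0, 22.9931) (0, 10.0092) (15, 5.9551) (15, 8.2048)]  |A|=114.2519
5. ⊥bis P4·P3 via (4.475,22.65): [(0, 22.9931) (0, 10.0092) (15, 5.9551) (15, 8.2048)]  |A|=114.2519
6. ⊥bis P4·P5 via (3.625,17.805): [(5.5438, 17.5275) (0, 18.3292) (0, 10.0092) (15, 5.9551) (15, 8.2048)]  |A|=101.324
7. canonical 5-gon: [(5.5438, 17.5275) (0, 18.3292) (0, 10.0092) (15, 5.9551) (15, 8.2048)]
8. shoelace: 101.324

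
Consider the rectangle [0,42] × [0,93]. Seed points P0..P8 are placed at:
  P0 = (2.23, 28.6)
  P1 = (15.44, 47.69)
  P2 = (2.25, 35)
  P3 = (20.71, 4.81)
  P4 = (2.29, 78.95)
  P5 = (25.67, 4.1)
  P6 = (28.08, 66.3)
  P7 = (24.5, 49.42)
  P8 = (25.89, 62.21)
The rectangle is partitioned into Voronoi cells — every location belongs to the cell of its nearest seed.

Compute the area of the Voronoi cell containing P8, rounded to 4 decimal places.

Area of P8's cell: 250.3730

1. box [0,42]×[0,93]: [(0, 0) (42, 0) (42, 93) (0, 93)]
2. ⊥bis P8·P0 via (14.06,45.405): [(0, 55.3026) (42, 25.7364) (42, 93) (0, 93)]  |A|=2204.1794
3. ⊥bis P8·P1 via (20.665,54.95): [(0, 69.8225) (42, 39.5953) (42, 93) (0, 93)]  |A|=1608.2261
4. ⊥bis P8·P2 via (14.07,48.605): [(0, 69.8225) (42, 39.5953) (42, 93) (0, 93)]  |A|=1608.2261
5. ⊥bis P8·P3 via (23.3,33.51): [(0, 69.8225) (42, 39.5953) (42, 93) (0, 93)]  |A|=1608.2261
6. ⊥bis P8·P4 via (14.09,70.58): [(8.9724, 63.3652) (42, 39.5953) (42, 93) (29.993, 93)]  |A|=1059.8291
7. ⊥bis P8·P5 via (25.78,33.155): [(8.9724, 63.3652) (42, 39.5953) (42, 93) (29.993, 93)]  |A|=1059.8291
8. ⊥bis P8·P6 via (26.985,64.255): [(14.388, 71.0001) (8.9724, 63.3652) (42, 39.5953) (42, 56.2152)]  |A|=419.9012
9. ⊥bis P8·P7 via (25.195,55.815): [(14.388, 71.0001) (8.9724, 63.3652) (18.4436, 56.5487) (42, 53.9887) (42, 56.2152)]  |A|=250.373
10. canonical 5-gon: [(14.388, 71.0001) (8.9724, 63.3652) (18.4436, 56.5487) (42, 53.9887) (42, 56.2152)]
11. shoelace: 250.373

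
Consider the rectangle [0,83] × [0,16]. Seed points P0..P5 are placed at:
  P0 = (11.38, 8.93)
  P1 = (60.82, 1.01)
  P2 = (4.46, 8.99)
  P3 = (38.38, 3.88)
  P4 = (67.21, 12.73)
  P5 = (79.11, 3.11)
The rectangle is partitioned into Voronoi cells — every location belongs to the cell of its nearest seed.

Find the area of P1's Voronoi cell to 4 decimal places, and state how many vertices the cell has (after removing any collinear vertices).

Area of P1's cell: 178.3575 (4 vertices)

1. box [0,83]×[0,16]: [(0, 0) (83, 0) (83, 16) (0, 16)]
2. ⊥bis P1·P0 via (36.1,4.97): [(35.3038, 0) (83, 0) (83, 16) (37.8669, 16)]  |A|=742.6338
3. ⊥bis P1·P2 via (32.64,5): [(35.3038, 0) (83, 0) (83, 16) (37.8669, 16)]  |A|=742.6338
4. ⊥bis P1·P3 via (49.6,2.445): [(49.2873, 0) (83, 0) (83, 16) (51.3336, 16)]  |A|=523.0325
5. ⊥bis P1·P4 via (64.015,6.87): [(51.0687, 13.9286) (49.2873, 0) (76.6154, 0)]  |A|=190.3209
6. ⊥bis P1·P5 via (69.965,2.06): [(69.7732, 3.7305) (51.0687, 13.9286) (49.2873, 0) (70.2015, 0)]  |A|=178.3575
7. canonical 4-gon: [(69.7732, 3.7305) (51.0687, 13.9286) (49.2873, 0) (70.2015, 0)]
8. shoelace: 178.3575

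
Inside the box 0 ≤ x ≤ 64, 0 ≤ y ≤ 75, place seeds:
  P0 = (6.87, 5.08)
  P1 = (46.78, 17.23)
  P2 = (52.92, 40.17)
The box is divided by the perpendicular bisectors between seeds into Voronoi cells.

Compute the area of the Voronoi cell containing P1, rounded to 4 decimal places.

1. box [0,64]×[0,75]: [(0, 0) (64, 0) (64, 75) (0, 75)]
2. ⊥bis P1·P0 via (26.825,11.155): [(30.221, 0) (64, 0) (64, 75) (7.3883, 75)]  |A|=3389.6505
3. ⊥bis P1·P2 via (49.85,28.7): [(18.9673, 36.9659) (30.221, 0) (64, 0) (64, 24.9127)]  |A|=1185.2796
4. canonical 4-gon: [(18.9673, 36.9659) (30.221, 0) (64, 0) (64, 24.9127)]
5. shoelace: 1185.2796

Area of P1's cell: 1185.2796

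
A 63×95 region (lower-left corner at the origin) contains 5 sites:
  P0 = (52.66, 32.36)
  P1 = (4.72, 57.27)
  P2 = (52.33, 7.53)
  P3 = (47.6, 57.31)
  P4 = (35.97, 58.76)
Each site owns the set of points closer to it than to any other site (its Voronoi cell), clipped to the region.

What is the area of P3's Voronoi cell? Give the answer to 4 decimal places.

Area of P3's cell: 983.5200

1. box [0,63]×[0,95]: [(0, 0) (63, 0) (63, 95) (0, 95)]
2. ⊥bis P3·P0 via (50.13,44.835): [(0, 34.6684) (63, 47.4451) (63, 95) (0, 95)]  |A|=3398.4259
3. ⊥bis P3·P1 via (26.16,57.29): [(26.1762, 39.977) (63, 47.4451) (63, 95) (26.1248, 95)]  |A|=1890.0681
4. ⊥bis P3·P2 via (49.965,32.42): [(26.1762, 39.977) (63, 47.4451) (63, 95) (26.1248, 95)]  |A|=1890.0681
5. ⊥bis P3·P4 via (41.785,58.035): [(39.8801, 42.7563) (63, 47.4451) (63, 95) (46.3937, 95)]  |A|=983.52
6. canonical 4-gon: [(39.8801, 42.7563) (63, 47.4451) (63, 95) (46.3937, 95)]
7. shoelace: 983.52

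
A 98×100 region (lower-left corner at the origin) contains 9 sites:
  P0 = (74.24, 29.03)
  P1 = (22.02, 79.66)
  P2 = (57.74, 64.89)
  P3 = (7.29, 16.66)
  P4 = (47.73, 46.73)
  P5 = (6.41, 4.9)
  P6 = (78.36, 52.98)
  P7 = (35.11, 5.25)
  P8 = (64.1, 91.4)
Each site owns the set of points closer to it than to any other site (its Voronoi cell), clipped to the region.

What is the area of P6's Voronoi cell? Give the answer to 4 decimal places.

Area of P6's cell: 1100.4054

1. box [0,98]×[0,100]: [(0, 0) (98, 0) (98, 100) (0, 100)]
2. ⊥bis P6·P0 via (76.3,41.005): [(0, 54.1305) (98, 37.2721) (98, 100) (0, 100)]  |A|=5321.2742
3. ⊥bis P6·P1 via (50.19,66.32): [(41.0718, 47.0651) (98, 37.2721) (98, 100) (66.1393, 100)]  |A|=2628.7662
4. ⊥bis P6·P2 via (68.05,58.935): [(59.3754, 43.9165) (98, 37.2721) (98, 100) (91.7689, 100)]  |A|=1386.1522
5. ⊥bis P6·P3 via (42.825,34.82): [(59.3754, 43.9165) (98, 37.2721) (98, 100) (91.7689, 100)]  |A|=1386.1522
6. ⊥bis P6·P4 via (63.045,49.855): [(62.9825, 50.1615) (64.4343, 43.0462) (98, 37.2721) (98, 100) (91.7689, 100)]  |A|=1368.786
7. ⊥bis P6·P5 via (42.385,28.94): [(62.9825, 50.1615) (64.4343, 43.0462) (98, 37.2721) (98, 100) (91.7689, 100)]  |A|=1368.786
8. ⊥bis P6·P7 via (56.735,29.115): [(62.9825, 50.1615) (64.4343, 43.0462) (98, 37.2721) (98, 100) (91.7689, 100)]  |A|=1368.786
9. ⊥bis P6·P8 via (71.23,72.19): [(76.9274, 74.3047) (62.9825, 50.1615) (64.4343, 43.0462) (98, 37.2721) (98, 82.126)]  |A|=1100.4054
10. canonical 5-gon: [(76.9274, 74.3047) (62.9825, 50.1615) (64.4343, 43.0462) (98, 37.2721) (98, 82.126)]
11. shoelace: 1100.4054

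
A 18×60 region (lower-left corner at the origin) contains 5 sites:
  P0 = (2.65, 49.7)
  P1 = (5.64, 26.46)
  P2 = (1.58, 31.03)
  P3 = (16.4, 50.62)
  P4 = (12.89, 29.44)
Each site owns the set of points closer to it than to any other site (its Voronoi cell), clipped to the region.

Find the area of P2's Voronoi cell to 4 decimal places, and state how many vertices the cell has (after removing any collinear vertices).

1. box [0,18]×[0,60]: [(0, 0) (18, 0) (18, 60) (0, 60)]
2. ⊥bis P2·P0 via (2.115,40.365): [(0, 40.4862) (0, 0) (18, 0) (18, 39.4546)]  |A|=719.4674
3. ⊥bis P2·P1 via (3.61,28.745): [(15.8064, 39.5803) (0, 40.4862) (0, 25.5379)]  |A|=118.1399
4. ⊥bis P2·P3 via (8.99,40.825): [(13.4282, 37.4675) (10.2114, 39.901) (0, 40.4862) (0, 25.5379)]  |A|=111.8479
5. ⊥bis P2·P4 via (7.235,30.235): [(7.513, 32.2124) (8.6068, 39.9929) (0, 40.4862) (0, 25.5379)]  |A|=89.9059
6. canonical 4-gon: [(7.513, 32.2124) (8.6068, 39.9929) (0, 40.4862) (0, 25.5379)]
7. shoelace: 89.9059

Area of P2's cell: 89.9059 (4 vertices)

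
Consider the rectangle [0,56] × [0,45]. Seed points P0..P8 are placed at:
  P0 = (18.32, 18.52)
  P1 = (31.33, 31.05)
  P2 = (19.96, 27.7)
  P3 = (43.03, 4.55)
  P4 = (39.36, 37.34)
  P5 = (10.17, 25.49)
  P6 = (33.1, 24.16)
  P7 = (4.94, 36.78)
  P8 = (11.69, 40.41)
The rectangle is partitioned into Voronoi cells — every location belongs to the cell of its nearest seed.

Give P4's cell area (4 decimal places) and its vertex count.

1. box [0,56]×[0,45]: [(0, 0) (56, 0) (56, 45) (0, 45)]
2. ⊥bis P4·P0 via (28.84,27.93): [(53.823, 0) (56, 0) (56, 45) (13.5711, 45)]  |A|=1003.6322
3. ⊥bis P4·P1 via (35.345,34.195): [(56, 7.8262) (56, 45) (26.8813, 45)]  |A|=541.226
4. ⊥bis P4·P2 via (29.66,32.52): [(56, 7.8262) (56, 45) (26.8813, 45)]  |A|=541.226
5. ⊥bis P4·P3 via (41.195,20.945): [(45.3588, 21.411) (56, 22.602) (56, 45) (26.8813, 45)]  |A|=462.61
6. ⊥bis P4·P5 via (24.765,31.415): [(45.3588, 21.411) (56, 22.602) (56, 45) (26.8813, 45)]  |A|=462.61
7. ⊥bis P4·P6 via (36.23,30.75): [(39.118, 29.3783) (53.8837, 22.3652) (56, 22.602) (56, 45) (26.8813, 45)]  |A|=425.6728
8. ⊥bis P4·P7 via (22.15,37.06): [(39.118, 29.3783) (53.8837, 22.3652) (56, 22.602) (56, 45) (26.8813, 45)]  |A|=425.6728
9. ⊥bis P4·P8 via (25.525,38.875): [(39.118, 29.3783) (53.8837, 22.3652) (56, 22.602) (56, 45) (26.8813, 45)]  |A|=425.6728
10. canonical 5-gon: [(39.118, 29.3783) (53.8837, 22.3652) (56, 22.602) (56, 45) (26.8813, 45)]
11. shoelace: 425.6728

Area of P4's cell: 425.6728 (5 vertices)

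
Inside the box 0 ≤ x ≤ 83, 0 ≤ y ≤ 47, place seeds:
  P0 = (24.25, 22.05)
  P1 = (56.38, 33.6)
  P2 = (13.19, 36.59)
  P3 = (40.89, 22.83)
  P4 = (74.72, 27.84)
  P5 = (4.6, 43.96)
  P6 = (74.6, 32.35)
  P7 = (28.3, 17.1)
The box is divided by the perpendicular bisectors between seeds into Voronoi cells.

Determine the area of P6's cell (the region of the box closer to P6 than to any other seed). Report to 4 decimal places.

Area of P6's cell: 289.7879

1. box [0,83]×[0,47]: [(0, 0) (83, 0) (83, 47) (0, 47)]
2. ⊥bis P6·P0 via (49.425,27.2): [(54.9893, 0) (83, 0) (83, 47) (45.3746, 47)]  |A|=1542.4506
3. ⊥bis P6·P1 via (65.49,32.975): [(63.2277, 0) (83, 0) (83, 47) (66.4522, 47)]  |A|=853.5219
4. ⊥bis P6·P2 via (43.895,34.47): [(63.2277, 0) (83, 0) (83, 47) (66.4522, 47)]  |A|=853.5219
5. ⊥bis P6·P3 via (57.745,27.59): [(63.679, 6.5779) (65.5367, 0) (83, 0) (83, 47) (66.4522, 47)]  |A|=845.928
6. ⊥bis P6·P4 via (74.66,30.095): [(65.2753, 29.8453) (83, 30.3169) (83, 47) (66.4522, 47)]  |A|=289.7879
7. ⊥bis P6·P5 via (39.6,38.155): [(65.2753, 29.8453) (83, 30.3169) (83, 47) (66.4522, 47)]  |A|=289.7879
8. ⊥bis P6·P7 via (51.45,24.725): [(65.2753, 29.8453) (83, 30.3169) (83, 47) (66.4522, 47)]  |A|=289.7879
9. canonical 4-gon: [(65.2753, 29.8453) (83, 30.3169) (83, 47) (66.4522, 47)]
10. shoelace: 289.7879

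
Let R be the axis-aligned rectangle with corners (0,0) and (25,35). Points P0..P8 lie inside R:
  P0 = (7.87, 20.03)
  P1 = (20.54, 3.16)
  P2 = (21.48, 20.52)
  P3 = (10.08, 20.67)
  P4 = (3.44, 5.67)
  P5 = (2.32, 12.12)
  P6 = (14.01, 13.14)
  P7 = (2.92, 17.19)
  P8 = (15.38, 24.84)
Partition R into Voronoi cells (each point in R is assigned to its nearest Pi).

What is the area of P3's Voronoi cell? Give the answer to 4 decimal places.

Area of P3's cell: 50.2760

1. box [0,25]×[0,35]: [(0, 0) (25, 0) (25, 35) (0, 35)]
2. ⊥bis P3·P0 via (8.975,20.35): [(14.8682, 0) (25, 0) (25, 35) (4.7325, 35)]  |A|=531.9881
3. ⊥bis P3·P1 via (15.31,11.915): [(11.9918, 9.9328) (25, 17.7035) (25, 35) (4.7325, 35)]  |A|=366.5237
4. ⊥bis P3·P2 via (15.78,20.595): [(11.9918, 9.9328) (15.6686, 12.1292) (15.9695, 35) (4.7325, 35)]  |A|=182.5569
5. ⊥bis P3·P4 via (6.76,13.17): [(11.6857, 10.9895) (12.8776, 10.4619) (15.6686, 12.1292) (15.9695, 35) (4.7325, 35)]  |A|=182.0079
6. ⊥bis P3·P5 via (6.2,16.395): [(11.5181, 11.5683) (12.6033, 10.5834) (12.8776, 10.4619) (15.6686, 12.1292) (15.9695, 35) (4.7325, 35)]  |A|=181.7764
7. ⊥bis P3·P6 via (12.045,16.905): [(10.2447, 15.9654) (15.7569, 18.8423) (15.9695, 35) (4.7325, 35)]  |A|=151.1728
8. ⊥bis P3·P7 via (6.5,18.93): [(10.2447, 15.9654) (15.7569, 18.8423) (15.9695, 35) (4.7325, 35)]  |A|=151.1728
9. ⊥bis P3·P8 via (12.73,22.755): [(5.6858, 31.7081) (10.2447, 15.9654) (15.7569, 18.8423) (15.7578, 18.9067)]  |A|=50.276
10. canonical 4-gon: [(5.6858, 31.7081) (10.2447, 15.9654) (15.7569, 18.8423) (15.7578, 18.9067)]
11. shoelace: 50.276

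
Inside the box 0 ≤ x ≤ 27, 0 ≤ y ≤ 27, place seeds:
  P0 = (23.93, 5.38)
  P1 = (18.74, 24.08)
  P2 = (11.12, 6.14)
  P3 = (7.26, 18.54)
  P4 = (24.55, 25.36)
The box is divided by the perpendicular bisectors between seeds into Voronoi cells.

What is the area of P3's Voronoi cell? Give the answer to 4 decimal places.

1. box [0,27]×[0,27]: [(0, 0) (27, 0) (27, 27) (0, 27)]
2. ⊥bis P3·P0 via (15.595,11.96): [(0, 0) (6.1533, 0) (27, 26.4069) (27, 27) (0, 27)]  |A|=453.7512
3. ⊥bis P3·P1 via (13,21.31): [(0, 0) (6.1533, 0) (16.7848, 13.4671) (10.2541, 27) (0, 27)]  |A|=337.4121
4. ⊥bis P3·P2 via (9.19,12.34): [(0, 9.4792) (16.2658, 14.5426) (10.2541, 27) (0, 27)]  |A|=206.3642
5. ⊥bis P3·P4 via (15.905,21.95): [(0, 9.4792) (16.2658, 14.5426) (10.2541, 27) (0, 27)]  |A|=206.3642
6. canonical 4-gon: [(0, 9.4792) (16.2658, 14.5426) (10.2541, 27) (0, 27)]
7. shoelace: 206.3642

Area of P3's cell: 206.3642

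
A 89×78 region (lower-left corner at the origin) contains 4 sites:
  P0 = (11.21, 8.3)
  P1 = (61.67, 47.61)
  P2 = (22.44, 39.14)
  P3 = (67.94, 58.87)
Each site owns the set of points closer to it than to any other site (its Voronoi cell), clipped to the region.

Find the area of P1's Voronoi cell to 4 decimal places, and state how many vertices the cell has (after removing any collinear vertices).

Area of P1's cell: 2298.6339 (5 vertices)

1. box [0,89]×[0,78]: [(0, 0) (89, 0) (89, 78) (0, 78)]
2. ⊥bis P1·P0 via (36.44,27.955): [(0, 74.7309) (58.2179, 0) (89, 0) (89, 78) (0, 78)]  |A|=4766.662
3. ⊥bis P1·P2 via (42.055,43.375): [(48.8136, 12.0718) (58.2179, 0) (89, 0) (89, 78) (34.5792, 78)]  |A|=3547.0005
4. ⊥bis P1·P3 via (64.805,53.24): [(36.5251, 68.9873) (48.8136, 12.0718) (58.2179, 0) (89, 0) (89, 39.7673)]  |A|=2298.6339
5. canonical 5-gon: [(36.5251, 68.9873) (48.8136, 12.0718) (58.2179, 0) (89, 0) (89, 39.7673)]
6. shoelace: 2298.6339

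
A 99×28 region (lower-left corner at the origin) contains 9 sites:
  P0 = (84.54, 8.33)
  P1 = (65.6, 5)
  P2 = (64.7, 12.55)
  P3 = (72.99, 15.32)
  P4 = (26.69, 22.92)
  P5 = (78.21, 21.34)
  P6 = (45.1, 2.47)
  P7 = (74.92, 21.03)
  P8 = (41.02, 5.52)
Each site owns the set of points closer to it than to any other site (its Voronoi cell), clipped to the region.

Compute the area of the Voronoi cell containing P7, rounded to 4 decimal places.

1. box [0,99]×[0,28]: [(0, 0) (99, 0) (99, 28) (0, 28)]
2. ⊥bis P7·P0 via (79.73,14.68): [(0, 0) (60.35, 0) (97.3146, 28) (0, 28)]  |A|=2207.304
3. ⊥bis P7·P1 via (70.26,13.015): [(74.3741, 10.623) (97.3146, 28) (44.4864, 28)]  |A|=458.9971
4. ⊥bis P7·P2 via (69.81,16.79): [(74.7136, 10.8802) (97.3146, 28) (60.5086, 28)]  |A|=315.0562
5. ⊥bis P7·P3 via (73.955,18.175): [(66.5973, 20.6619) (81.1385, 15.7469) (97.3146, 28) (60.5086, 28)]  |A|=263.8828
6. ⊥bis P7·P4 via (50.805,21.975): [(66.5973, 20.6619) (81.1385, 15.7469) (97.3146, 28) (60.5086, 28)]  |A|=263.8828
7. ⊥bis P7·P5 via (76.565,21.185): [(66.5973, 20.6619) (76.9438, 17.1648) (75.9229, 28) (60.5086, 28)]  |A|=110.8239
8. ⊥bis P7·P6 via (60.01,11.75): [(66.5973, 20.6619) (76.9438, 17.1648) (75.9229, 28) (60.5086, 28)]  |A|=110.8239
9. ⊥bis P7·P8 via (57.97,13.275): [(66.5973, 20.6619) (76.9438, 17.1648) (75.9229, 28) (60.5086, 28)]  |A|=110.8239
10. canonical 4-gon: [(66.5973, 20.6619) (76.9438, 17.1648) (75.9229, 28) (60.5086, 28)]
11. shoelace: 110.8239

Area of P7's cell: 110.8239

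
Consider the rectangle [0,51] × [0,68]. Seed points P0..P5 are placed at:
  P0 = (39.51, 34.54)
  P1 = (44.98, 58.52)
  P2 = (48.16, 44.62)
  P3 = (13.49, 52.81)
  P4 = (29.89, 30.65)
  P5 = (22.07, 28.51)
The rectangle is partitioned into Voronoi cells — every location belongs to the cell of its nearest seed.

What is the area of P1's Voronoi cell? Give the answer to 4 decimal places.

Area of P1's cell: 396.0017

1. box [0,51]×[0,68]: [(0, 0) (51, 0) (51, 68) (0, 68)]
2. ⊥bis P1·P0 via (42.245,46.53): [(0, 56.1664) (51, 44.5329) (51, 68) (0, 68)]  |A|=900.168
3. ⊥bis P1·P2 via (46.57,51.57): [(0, 56.1664) (33.3794, 48.5523) (51, 52.5835) (51, 68) (0, 68)]  |A|=829.2402
4. ⊥bis P1·P3 via (29.235,55.665): [(30.4016, 49.2316) (33.3794, 48.5523) (51, 52.5835) (51, 68) (26.9983, 68)]  |A|=396.0017
5. ⊥bis P1·P4 via (37.435,44.585): [(30.4016, 49.2316) (33.3794, 48.5523) (51, 52.5835) (51, 68) (26.9983, 68)]  |A|=396.0017
6. ⊥bis P1·P5 via (33.525,43.515): [(30.4016, 49.2316) (33.3794, 48.5523) (51, 52.5835) (51, 68) (26.9983, 68)]  |A|=396.0017
7. canonical 5-gon: [(30.4016, 49.2316) (33.3794, 48.5523) (51, 52.5835) (51, 68) (26.9983, 68)]
8. shoelace: 396.0017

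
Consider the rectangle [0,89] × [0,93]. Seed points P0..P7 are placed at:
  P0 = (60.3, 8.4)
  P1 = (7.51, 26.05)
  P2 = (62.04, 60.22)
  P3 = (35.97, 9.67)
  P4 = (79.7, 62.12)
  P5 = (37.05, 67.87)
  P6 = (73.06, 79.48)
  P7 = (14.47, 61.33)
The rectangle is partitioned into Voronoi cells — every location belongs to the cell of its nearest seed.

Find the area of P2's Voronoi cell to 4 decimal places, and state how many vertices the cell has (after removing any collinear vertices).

1. box [0,89]×[0,93]: [(0, 0) (89, 0) (89, 93) (0, 93)]
2. ⊥bis P2·P0 via (61.17,34.31): [(0, 36.364) (89, 33.3755) (89, 93) (0, 93)]  |A|=5173.593
3. ⊥bis P2·P1 via (34.775,43.135): [(39.8565, 35.0257) (89, 33.3755) (89, 93) (3.5282, 93)]  |A|=3942.6616
4. ⊥bis P2·P3 via (49.005,34.945): [(35.5631, 41.8774) (49.4748, 34.7027) (89, 33.3755) (89, 93) (3.5282, 93)]  |A|=3910.4041
5. ⊥bis P2·P4 via (70.87,61.17): [(35.5631, 41.8774) (49.4748, 34.7027) (73.8055, 33.8857) (67.4455, 93) (3.5282, 93)]  |A|=2820.3309
6. ⊥bis P2·P5 via (49.545,64.045): [(41.7778, 38.6722) (49.4748, 34.7027) (73.8055, 33.8857) (67.4455, 93) (58.4088, 93)]  |A|=1222.0424
7. ⊥bis P2·P6 via (67.55,69.85): [(53.7408, 77.7512) (41.7778, 38.6722) (49.4748, 34.7027) (73.8055, 33.8857) (70.0927, 68.3952)]  |A|=964.359
8. ⊥bis P2·P7 via (38.255,60.775): [(53.7408, 77.7512) (41.7778, 38.6722) (49.4748, 34.7027) (73.8055, 33.8857) (70.0927, 68.3952)]  |A|=964.359
9. canonical 5-gon: [(53.7408, 77.7512) (41.7778, 38.6722) (49.4748, 34.7027) (73.8055, 33.8857) (70.0927, 68.3952)]
10. shoelace: 964.359

Area of P2's cell: 964.3590 (5 vertices)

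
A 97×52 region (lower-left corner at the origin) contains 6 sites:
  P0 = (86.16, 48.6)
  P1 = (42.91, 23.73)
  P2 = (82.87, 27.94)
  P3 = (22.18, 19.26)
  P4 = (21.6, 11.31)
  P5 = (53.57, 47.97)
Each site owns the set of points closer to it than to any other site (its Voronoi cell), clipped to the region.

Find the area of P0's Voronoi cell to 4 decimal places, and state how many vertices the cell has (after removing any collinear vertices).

1. box [0,97]×[0,52]: [(0, 0) (97, 0) (97, 52) (0, 52)]
2. ⊥bis P0·P1 via (64.535,36.165): [(85.3309, 0) (97, 0) (97, 52) (55.4294, 52)]  |A|=1384.2312
3. ⊥bis P0·P2 via (84.515,38.27): [(61.1886, 41.9846) (97, 36.2818) (97, 52) (55.4294, 52)]  |A|=489.6179
4. ⊥bis P0·P3 via (54.17,33.93): [(61.1886, 41.9846) (97, 36.2818) (97, 52) (55.4294, 52)]  |A|=489.6179
5. ⊥bis P0·P4 via (53.88,29.955): [(61.1886, 41.9846) (97, 36.2818) (97, 52) (55.4294, 52)]  |A|=489.6179
6. ⊥bis P0·P5 via (69.865,48.285): [(70.014, 40.5792) (97, 36.2818) (97, 52) (69.7932, 52)]  |A|=367.4472
7. canonical 4-gon: [(70.014, 40.5792) (97, 36.2818) (97, 52) (69.7932, 52)]
8. shoelace: 367.4472

Area of P0's cell: 367.4472 (4 vertices)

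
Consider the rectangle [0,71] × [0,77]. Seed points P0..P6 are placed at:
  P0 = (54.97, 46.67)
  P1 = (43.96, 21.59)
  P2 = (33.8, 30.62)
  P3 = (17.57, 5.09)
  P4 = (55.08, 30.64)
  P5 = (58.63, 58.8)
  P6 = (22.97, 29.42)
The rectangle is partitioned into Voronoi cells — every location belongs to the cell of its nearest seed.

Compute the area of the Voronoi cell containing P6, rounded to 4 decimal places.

1. box [0,71]×[0,77]: [(0, 0) (71, 0) (71, 77) (0, 77)]
2. ⊥bis P6·P0 via (38.97,38.045): [(0, 0) (59.4786, 0) (17.9708, 77) (0, 77)]  |A|=2981.8039
3. ⊥bis P6·P1 via (33.465,25.505): [(0, 0) (23.9507, 0) (38.4811, 38.9519) (17.9708, 77) (0, 77)]  |A|=2289.8654
4. ⊥bis P6·P2 via (28.385,30.02): [(0, 0) (23.9507, 0) (29.9341, 16.0396) (24.5271, 64.8376) (17.9708, 77) (0, 77)]  |A|=2019.382
5. ⊥bis P6·P3 via (20.27,17.255): [(0, 21.7539) (29.6138, 15.1812) (29.9341, 16.0396) (24.5271, 64.8376) (17.9708, 77) (0, 77)]  |A|=1515.4739
6. ⊥bis P6·P4 via (39.025,30.03): [(0, 21.7539) (29.6138, 15.1812) (29.9341, 16.0396) (24.5271, 64.8376) (17.9708, 77) (0, 77)]  |A|=1515.4739
7. ⊥bis P6·P5 via (40.8,44.11): [(0, 21.7539) (29.6138, 15.1812) (29.9341, 16.0396) (24.6521, 63.7095) (13.7022, 77) (0, 77)]  |A|=1484.1699
8. canonical 6-gon: [(0, 21.7539) (29.6138, 15.1812) (29.9341, 16.0396) (24.6521, 63.7095) (13.7022, 77) (0, 77)]
9. shoelace: 1484.1699

Area of P6's cell: 1484.1699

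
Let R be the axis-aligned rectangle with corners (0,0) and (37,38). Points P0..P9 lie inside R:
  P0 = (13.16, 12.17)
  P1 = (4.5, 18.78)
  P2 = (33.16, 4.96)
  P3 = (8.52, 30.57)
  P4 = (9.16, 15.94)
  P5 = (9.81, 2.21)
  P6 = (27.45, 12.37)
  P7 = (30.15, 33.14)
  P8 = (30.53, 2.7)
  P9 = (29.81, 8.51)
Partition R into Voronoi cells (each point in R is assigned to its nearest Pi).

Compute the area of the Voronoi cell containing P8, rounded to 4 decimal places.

Area of P8's cell: 64.1623

1. box [0,37]×[0,38]: [(0, 0) (37, 0) (37, 38) (0, 38)]
2. ⊥bis P8·P0 via (21.845,7.435): [(17.7915, 0) (37, 0) (37, 35.2325)]  |A|=338.3819
3. ⊥bis P8·P1 via (17.515,10.74): [(17.7915, 0) (37, 0) (37, 35.2325)]  |A|=338.3819
4. ⊥bis P8·P2 via (31.845,3.83): [(24.5242, 12.3493) (17.7915, 0) (35.1362, 0)]  |A|=107.0973
5. ⊥bis P8·P3 via (19.525,16.635): [(24.5242, 12.3493) (17.7915, 0) (35.1362, 0)]  |A|=107.0973
6. ⊥bis P8·P4 via (19.845,9.32): [(24.5242, 12.3493) (17.7915, 0) (35.1362, 0)]  |A|=107.0973
7. ⊥bis P8·P5 via (20.17,2.455): [(24.5242, 12.3493) (20.1268, 4.2834) (20.2281, 0) (35.1362, 0)]  |A|=101.8789
8. ⊥bis P8·P6 via (28.99,7.535): [(28.7319, 7.4528) (20.4095, 4.802) (20.1268, 4.2834) (20.2281, 0) (35.1362, 0)]  |A|=75.927
9. ⊥bis P8·P7 via (30.34,17.92): [(28.7319, 7.4528) (20.4095, 4.802) (20.1268, 4.2834) (20.2281, 0) (35.1362, 0)]  |A|=75.927
10. ⊥bis P8·P9 via (30.17,5.605): [(30.3053, 5.6218) (20.1718, 4.366) (20.1268, 4.2834) (20.2281, 0) (35.1362, 0)]  |A|=64.1623
11. canonical 5-gon: [(30.3053, 5.6218) (20.1718, 4.366) (20.1268, 4.2834) (20.2281, 0) (35.1362, 0)]
12. shoelace: 64.1623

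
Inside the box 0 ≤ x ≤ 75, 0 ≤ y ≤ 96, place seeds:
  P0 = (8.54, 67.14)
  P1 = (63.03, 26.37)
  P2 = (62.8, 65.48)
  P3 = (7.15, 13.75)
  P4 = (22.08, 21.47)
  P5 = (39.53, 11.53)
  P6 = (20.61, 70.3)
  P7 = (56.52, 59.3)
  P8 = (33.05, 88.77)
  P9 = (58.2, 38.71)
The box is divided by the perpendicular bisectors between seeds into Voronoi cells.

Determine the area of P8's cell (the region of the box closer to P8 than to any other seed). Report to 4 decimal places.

1. box [0,75]×[0,96]: [(0, 0) (75, 0) (75, 96) (0, 96)]
2. ⊥bis P8·P0 via (20.795,77.955): [(75, 16.5327) (75, 96) (4.8703, 96)]  |A|=2786.5076
3. ⊥bis P8·P1 via (48.04,57.57): [(41.5405, 54.4473) (75, 70.5229) (75, 96) (4.8703, 96)]  |A|=1883.264
4. ⊥bis P8·P2 via (47.925,77.125): [(35.5159, 61.274) (62.7014, 96) (4.8703, 96)]  |A|=1004.1211
5. ⊥bis P8·P3 via (20.1,51.26): [(35.5159, 61.274) (62.7014, 96) (4.8703, 96)]  |A|=1004.1211
6. ⊥bis P8·P4 via (27.565,55.12): [(35.5159, 61.274) (62.7014, 96) (4.8703, 96)]  |A|=1004.1211
7. ⊥bis P8·P5 via (36.29,50.15): [(35.5159, 61.274) (62.7014, 96) (4.8703, 96)]  |A|=1004.1211
8. ⊥bis P8·P6 via (26.83,79.535): [(8.5138, 91.8714) (41.8775, 69.4001) (62.7014, 96) (4.8703, 96)]  |A|=797.0858
9. ⊥bis P8·P7 via (44.785,74.035): [(8.5138, 91.8714) (40.2997, 70.4629) (46.6998, 75.5599) (62.7014, 96) (4.8703, 96)]  |A|=789.6638
10. ⊥bis P8·P9 via (45.625,63.74): [(8.5138, 91.8714) (40.2997, 70.4629) (46.6998, 75.5599) (62.7014, 96) (4.8703, 96)]  |A|=789.6638
11. canonical 5-gon: [(8.5138, 91.8714) (40.2997, 70.4629) (46.6998, 75.5599) (62.7014, 96) (4.8703, 96)]
12. shoelace: 789.6638

Area of P8's cell: 789.6638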